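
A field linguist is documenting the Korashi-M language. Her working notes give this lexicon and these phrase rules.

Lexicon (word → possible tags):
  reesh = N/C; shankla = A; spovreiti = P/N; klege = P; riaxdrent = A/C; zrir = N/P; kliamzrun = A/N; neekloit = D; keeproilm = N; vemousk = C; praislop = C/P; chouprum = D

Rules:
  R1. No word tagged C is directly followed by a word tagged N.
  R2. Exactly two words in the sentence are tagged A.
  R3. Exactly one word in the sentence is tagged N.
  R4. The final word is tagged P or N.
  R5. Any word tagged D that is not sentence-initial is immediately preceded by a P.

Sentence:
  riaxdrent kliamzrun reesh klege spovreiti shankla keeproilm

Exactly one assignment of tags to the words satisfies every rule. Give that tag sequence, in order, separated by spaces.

C A C P P A N

Candidates per position — 1:riaxdrent {A,C}; 2:kliamzrun {A,N}; 3:reesh {N,C}; 4:klege {P}; 5:spovreiti {P,N}; 6:shankla {A}; 7:keeproilm {N}.
Position 2: tagging it N would leave rule 3 unsatisfiable, so it must be A.
Position 3: tagging it N would leave rule 3 unsatisfiable, so it must be C.
Position 5: tagging it N would leave rule 3 unsatisfiable, so it must be P.
Position 1: tagging it A would leave rule 2 unsatisfiable, so it must be C.
The only consistent sequence is: C A C P P A N.
Rule-by-rule: rule 1 ok; rule 2 ok; rule 3 ok; rule 4 ok; rule 5 ok.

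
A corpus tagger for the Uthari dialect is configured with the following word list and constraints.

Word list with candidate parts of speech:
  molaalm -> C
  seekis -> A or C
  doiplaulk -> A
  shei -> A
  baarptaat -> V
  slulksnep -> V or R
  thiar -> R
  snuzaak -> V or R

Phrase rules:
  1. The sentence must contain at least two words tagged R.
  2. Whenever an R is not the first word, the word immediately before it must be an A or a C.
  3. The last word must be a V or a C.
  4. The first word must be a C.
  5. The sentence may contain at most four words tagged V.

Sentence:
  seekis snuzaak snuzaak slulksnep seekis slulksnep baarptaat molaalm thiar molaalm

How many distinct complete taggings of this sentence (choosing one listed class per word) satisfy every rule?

Candidates per position — 1:seekis {A,C}; 2:snuzaak {V,R}; 3:snuzaak {V,R}; 4:slulksnep {V,R}; 5:seekis {A,C}; 6:slulksnep {V,R}; 7:baarptaat {V}; 8:molaalm {C}; 9:thiar {R}; 10:molaalm {C}.
There are 64 candidate sequences in total.
Checking each against the rules leaves 6 sequences.
Count = 6.

6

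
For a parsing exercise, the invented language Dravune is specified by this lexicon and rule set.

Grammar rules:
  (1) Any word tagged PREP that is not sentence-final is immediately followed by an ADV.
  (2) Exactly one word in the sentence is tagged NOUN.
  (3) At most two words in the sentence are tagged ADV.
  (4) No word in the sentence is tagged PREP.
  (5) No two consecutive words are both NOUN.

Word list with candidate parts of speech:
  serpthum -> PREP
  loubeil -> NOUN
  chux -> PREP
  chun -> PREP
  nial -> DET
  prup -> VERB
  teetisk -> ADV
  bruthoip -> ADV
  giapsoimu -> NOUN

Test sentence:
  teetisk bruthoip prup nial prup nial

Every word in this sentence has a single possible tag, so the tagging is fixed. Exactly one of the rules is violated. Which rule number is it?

Fixed tagging: ADV ADV VERB DET VERB DET.
Rule check: R1 ✓, R2 ✗, R3 ✓, R4 ✓, R5 ✓.
Only rule 2 fails.

2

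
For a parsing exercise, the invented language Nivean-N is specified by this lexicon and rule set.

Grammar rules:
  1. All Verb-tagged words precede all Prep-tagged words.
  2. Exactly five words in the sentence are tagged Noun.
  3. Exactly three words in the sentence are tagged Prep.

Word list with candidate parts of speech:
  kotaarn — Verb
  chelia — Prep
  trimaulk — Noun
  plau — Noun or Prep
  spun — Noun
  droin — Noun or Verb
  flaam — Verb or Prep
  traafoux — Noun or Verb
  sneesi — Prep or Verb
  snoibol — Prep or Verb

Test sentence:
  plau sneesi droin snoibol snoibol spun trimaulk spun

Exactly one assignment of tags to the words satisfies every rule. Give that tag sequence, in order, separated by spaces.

Candidates per position — 1:plau {Noun,Prep}; 2:sneesi {Prep,Verb}; 3:droin {Noun,Verb}; 4:snoibol {Prep,Verb}; 5:snoibol {Prep,Verb}; 6:spun {Noun}; 7:trimaulk {Noun}; 8:spun {Noun}.
At position 1, choosing Prep makes rule 2 impossible to satisfy; hence Noun.
At position 2, choosing Verb makes rule 3 impossible to satisfy; hence Prep.
At position 3, choosing Verb makes rule 1 impossible to satisfy; hence Noun.
At position 4, choosing Verb makes rule 1 impossible to satisfy; hence Prep.
At position 5, choosing Verb makes rule 1 impossible to satisfy; hence Prep.
The unique satisfying tagging is: Noun Prep Noun Prep Prep Noun Noun Noun.
Check: rule 1 holds; rule 2 holds; rule 3 holds.

Noun Prep Noun Prep Prep Noun Noun Noun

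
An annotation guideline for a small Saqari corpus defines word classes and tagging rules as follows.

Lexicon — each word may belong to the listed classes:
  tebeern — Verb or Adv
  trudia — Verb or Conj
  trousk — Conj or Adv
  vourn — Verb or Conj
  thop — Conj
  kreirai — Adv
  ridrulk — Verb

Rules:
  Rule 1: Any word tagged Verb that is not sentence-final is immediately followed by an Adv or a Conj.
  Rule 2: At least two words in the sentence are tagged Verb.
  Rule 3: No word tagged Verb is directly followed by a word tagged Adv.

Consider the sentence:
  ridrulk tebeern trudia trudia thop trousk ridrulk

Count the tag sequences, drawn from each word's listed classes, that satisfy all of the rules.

0

Candidates per position — 1:ridrulk {Verb}; 2:tebeern {Verb,Adv}; 3:trudia {Verb,Conj}; 4:trudia {Verb,Conj}; 5:thop {Conj}; 6:trousk {Conj,Adv}; 7:ridrulk {Verb}.
There are 16 candidate sequences in total.
Every candidate sequence violates at least one rule; no consistent tagging exists.
Count = 0.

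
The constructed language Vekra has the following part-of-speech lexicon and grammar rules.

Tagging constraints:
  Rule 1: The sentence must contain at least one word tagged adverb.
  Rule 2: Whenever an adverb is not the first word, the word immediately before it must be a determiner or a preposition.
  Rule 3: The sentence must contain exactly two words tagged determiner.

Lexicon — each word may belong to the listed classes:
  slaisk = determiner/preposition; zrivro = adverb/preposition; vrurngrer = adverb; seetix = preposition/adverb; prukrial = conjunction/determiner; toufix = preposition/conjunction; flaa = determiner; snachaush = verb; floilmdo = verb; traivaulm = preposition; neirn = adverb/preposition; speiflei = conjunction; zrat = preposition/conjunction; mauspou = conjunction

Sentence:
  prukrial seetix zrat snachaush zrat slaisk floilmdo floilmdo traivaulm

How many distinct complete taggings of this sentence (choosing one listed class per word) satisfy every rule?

4

Candidates per position — 1:prukrial {conjunction,determiner}; 2:seetix {preposition,adverb}; 3:zrat {preposition,conjunction}; 4:snachaush {verb}; 5:zrat {preposition,conjunction}; 6:slaisk {determiner,preposition}; 7:floilmdo {verb}; 8:floilmdo {verb}; 9:traivaulm {preposition}.
There are 32 candidate sequences in total.
The sequences that satisfy every rule: determiner adverb preposition verb preposition determiner verb verb preposition; determiner adverb preposition verb conjunction determiner verb verb preposition; determiner adverb conjunction verb preposition determiner verb verb preposition; determiner adverb conjunction verb conjunction determiner verb verb preposition.
Count = 4.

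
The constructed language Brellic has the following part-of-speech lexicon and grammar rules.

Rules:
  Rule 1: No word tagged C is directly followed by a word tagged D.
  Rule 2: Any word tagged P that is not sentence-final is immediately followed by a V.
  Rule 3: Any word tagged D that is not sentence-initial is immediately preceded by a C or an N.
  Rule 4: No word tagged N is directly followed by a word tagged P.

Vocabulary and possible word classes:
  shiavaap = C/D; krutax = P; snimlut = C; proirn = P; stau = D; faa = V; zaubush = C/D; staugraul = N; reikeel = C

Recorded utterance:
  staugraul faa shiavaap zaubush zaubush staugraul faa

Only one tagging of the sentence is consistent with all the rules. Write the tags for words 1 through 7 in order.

Candidates per position — 1:staugraul {N}; 2:faa {V}; 3:shiavaap {C,D}; 4:zaubush {C,D}; 5:zaubush {C,D}; 6:staugraul {N}; 7:faa {V}.
At position 3, choosing D makes rule 3 impossible to satisfy; hence C.
At position 4, choosing D makes rule 1 impossible to satisfy; hence C.
At position 5, choosing D makes rule 1 impossible to satisfy; hence C.
The unique satisfying tagging is: N V C C C N V.
Rule-by-rule: rule 1 ok; rule 2 ok; rule 3 ok; rule 4 ok.

N V C C C N V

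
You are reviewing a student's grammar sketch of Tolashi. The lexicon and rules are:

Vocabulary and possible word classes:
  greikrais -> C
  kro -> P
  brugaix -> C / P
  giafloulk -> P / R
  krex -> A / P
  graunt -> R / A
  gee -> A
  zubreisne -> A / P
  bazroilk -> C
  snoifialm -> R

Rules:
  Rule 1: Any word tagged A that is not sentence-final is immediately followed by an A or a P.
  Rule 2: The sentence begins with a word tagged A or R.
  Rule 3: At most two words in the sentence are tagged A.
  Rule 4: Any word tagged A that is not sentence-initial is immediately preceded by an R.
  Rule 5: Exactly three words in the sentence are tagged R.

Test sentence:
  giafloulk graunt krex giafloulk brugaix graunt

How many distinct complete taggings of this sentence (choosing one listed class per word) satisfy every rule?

6

Candidates per position — 1:giafloulk {P,R}; 2:graunt {R,A}; 3:krex {A,P}; 4:giafloulk {P,R}; 5:brugaix {C,P}; 6:graunt {R,A}.
There are 64 candidate sequences in total.
Checking each against the rules leaves 6 sequences.
Count = 6.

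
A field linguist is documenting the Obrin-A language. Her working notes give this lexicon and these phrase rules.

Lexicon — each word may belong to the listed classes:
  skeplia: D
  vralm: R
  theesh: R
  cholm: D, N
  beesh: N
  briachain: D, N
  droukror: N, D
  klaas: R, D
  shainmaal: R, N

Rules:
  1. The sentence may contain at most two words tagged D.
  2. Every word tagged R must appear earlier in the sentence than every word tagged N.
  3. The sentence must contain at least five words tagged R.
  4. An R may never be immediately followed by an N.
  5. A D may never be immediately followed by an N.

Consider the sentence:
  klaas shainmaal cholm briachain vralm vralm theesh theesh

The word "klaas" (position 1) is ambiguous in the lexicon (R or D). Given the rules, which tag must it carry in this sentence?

Candidates per position — 1:klaas {R,D}; 2:shainmaal {R,N}; 3:cholm {D,N}; 4:briachain {D,N}; 5:vralm {R}; 6:vralm {R}; 7:theesh {R}; 8:theesh {R}.
Word 2 cannot be N — rule 2 would then fail for every completion. It is R.
Word 3 cannot be N — rule 2 would then fail for every completion. It is D.
Word 4 cannot be N — rule 2 would then fail for every completion. It is D.
Word 1 cannot be D — rule 1 would then fail for every completion. It is R.
The unique satisfying tagging is: R R D D R R R R.
Verifying each rule — rule 1 satisfied; rule 2 satisfied; rule 3 satisfied; rule 4 satisfied; rule 5 satisfied.

R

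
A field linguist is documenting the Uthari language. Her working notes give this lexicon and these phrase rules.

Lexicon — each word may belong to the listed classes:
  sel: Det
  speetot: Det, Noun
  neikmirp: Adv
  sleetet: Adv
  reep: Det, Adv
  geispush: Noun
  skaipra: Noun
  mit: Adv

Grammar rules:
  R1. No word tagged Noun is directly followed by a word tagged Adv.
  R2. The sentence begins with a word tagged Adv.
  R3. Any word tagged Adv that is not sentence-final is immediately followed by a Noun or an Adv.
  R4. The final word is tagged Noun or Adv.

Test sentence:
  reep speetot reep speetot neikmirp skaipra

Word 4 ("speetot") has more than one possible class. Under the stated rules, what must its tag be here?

Candidates per position — 1:reep {Det,Adv}; 2:speetot {Det,Noun}; 3:reep {Det,Adv}; 4:speetot {Det,Noun}; 5:neikmirp {Adv}; 6:skaipra {Noun}.
Position 1: tagging it Det would leave rule 2 unsatisfiable, so it must be Adv.
Position 2: tagging it Det would leave rule 3 unsatisfiable, so it must be Noun.
Position 3: tagging it Adv would leave rule 1 unsatisfiable, so it must be Det.
Position 4: tagging it Noun would leave rule 1 unsatisfiable, so it must be Det.
So the tagging must be: Adv Noun Det Det Adv Noun.
Check: rule 1 ok; rule 2 ok; rule 3 ok; rule 4 ok.

Det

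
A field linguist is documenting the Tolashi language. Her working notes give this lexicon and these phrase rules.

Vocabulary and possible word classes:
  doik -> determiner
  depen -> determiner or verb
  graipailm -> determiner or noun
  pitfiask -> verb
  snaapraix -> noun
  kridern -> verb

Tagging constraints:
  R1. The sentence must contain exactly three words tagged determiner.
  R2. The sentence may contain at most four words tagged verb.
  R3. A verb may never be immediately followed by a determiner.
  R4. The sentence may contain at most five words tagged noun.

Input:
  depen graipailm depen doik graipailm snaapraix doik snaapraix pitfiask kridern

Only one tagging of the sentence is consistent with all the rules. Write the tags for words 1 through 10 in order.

Candidates per position — 1:depen {determiner,verb}; 2:graipailm {determiner,noun}; 3:depen {determiner,verb}; 4:doik {determiner}; 5:graipailm {determiner,noun}; 6:snaapraix {noun}; 7:doik {determiner}; 8:snaapraix {noun}; 9:pitfiask {verb}; 10:kridern {verb}.
Position 3: tagging it verb would leave rule 3 unsatisfiable, so it must be determiner.
Position 5: tagging it determiner would leave rule 1 unsatisfiable, so it must be noun.
Position 1: tagging it determiner would leave rule 1 unsatisfiable, so it must be verb.
Position 2: tagging it determiner would leave rule 1 unsatisfiable, so it must be noun.
The only consistent sequence is: verb noun determiner determiner noun noun determiner noun verb verb.
Check: rule 1 ✓; rule 2 ✓; rule 3 ✓; rule 4 ✓.

verb noun determiner determiner noun noun determiner noun verb verb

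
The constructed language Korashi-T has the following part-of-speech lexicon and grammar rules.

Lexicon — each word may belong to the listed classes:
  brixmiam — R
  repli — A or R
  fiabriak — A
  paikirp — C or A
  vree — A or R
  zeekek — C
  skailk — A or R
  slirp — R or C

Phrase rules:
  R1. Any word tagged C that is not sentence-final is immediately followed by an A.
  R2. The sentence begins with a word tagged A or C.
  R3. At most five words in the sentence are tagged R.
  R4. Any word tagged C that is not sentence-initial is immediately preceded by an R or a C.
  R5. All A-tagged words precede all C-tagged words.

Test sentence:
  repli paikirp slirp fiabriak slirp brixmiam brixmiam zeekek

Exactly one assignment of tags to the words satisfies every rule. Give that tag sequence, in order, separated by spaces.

A A R A R R R C

Candidates per position — 1:repli {A,R}; 2:paikirp {C,A}; 3:slirp {R,C}; 4:fiabriak {A}; 5:slirp {R,C}; 6:brixmiam {R}; 7:brixmiam {R}; 8:zeekek {C}.
Word 1 cannot be R — rule 2 would then fail for every completion. It is A.
Word 2 cannot be C — rule 1 would then fail for every completion. It is A.
Word 3 cannot be C — rule 4 would then fail for every completion. It is R.
Word 5 cannot be C — rule 1 would then fail for every completion. It is R.
The unique satisfying tagging is: A A R A R R R C.
Rule-by-rule: rule 1 ok; rule 2 ok; rule 3 ok; rule 4 ok; rule 5 ok.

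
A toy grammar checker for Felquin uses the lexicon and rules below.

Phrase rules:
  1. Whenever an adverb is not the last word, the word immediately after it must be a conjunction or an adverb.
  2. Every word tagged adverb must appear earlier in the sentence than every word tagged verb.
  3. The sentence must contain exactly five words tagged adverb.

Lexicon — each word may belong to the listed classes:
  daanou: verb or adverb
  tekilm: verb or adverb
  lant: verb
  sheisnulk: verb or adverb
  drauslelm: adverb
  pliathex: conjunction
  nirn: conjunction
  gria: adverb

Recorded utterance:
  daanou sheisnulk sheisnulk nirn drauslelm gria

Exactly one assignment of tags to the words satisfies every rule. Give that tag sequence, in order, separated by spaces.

adverb adverb adverb conjunction adverb adverb

Candidates per position — 1:daanou {verb,adverb}; 2:sheisnulk {verb,adverb}; 3:sheisnulk {verb,adverb}; 4:nirn {conjunction}; 5:drauslelm {adverb}; 6:gria {adverb}.
If word 1 were verb, no tagging could satisfy rule 2; so word 1 is adverb.
If word 2 were verb, no tagging could satisfy rule 1; so word 2 is adverb.
If word 3 were verb, no tagging could satisfy rule 1; so word 3 is adverb.
So the tagging must be: adverb adverb adverb conjunction adverb adverb.
Check: rule 1 ok; rule 2 ok; rule 3 ok.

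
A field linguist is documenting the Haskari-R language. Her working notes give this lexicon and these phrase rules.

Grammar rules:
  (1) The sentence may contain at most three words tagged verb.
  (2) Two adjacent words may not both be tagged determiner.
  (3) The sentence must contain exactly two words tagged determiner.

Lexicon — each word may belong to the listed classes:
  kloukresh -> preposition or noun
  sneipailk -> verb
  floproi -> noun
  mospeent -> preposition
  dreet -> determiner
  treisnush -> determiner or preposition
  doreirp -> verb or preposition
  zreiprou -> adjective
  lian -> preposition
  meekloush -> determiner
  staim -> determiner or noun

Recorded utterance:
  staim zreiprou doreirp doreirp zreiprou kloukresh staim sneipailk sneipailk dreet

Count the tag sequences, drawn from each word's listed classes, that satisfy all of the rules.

Candidates per position — 1:staim {determiner,noun}; 2:zreiprou {adjective}; 3:doreirp {verb,preposition}; 4:doreirp {verb,preposition}; 5:zreiprou {adjective}; 6:kloukresh {preposition,noun}; 7:staim {determiner,noun}; 8:sneipailk {verb}; 9:sneipailk {verb}; 10:dreet {determiner}.
There are 32 candidate sequences in total.
Checking each against the rules leaves 12 sequences.
Count = 12.

12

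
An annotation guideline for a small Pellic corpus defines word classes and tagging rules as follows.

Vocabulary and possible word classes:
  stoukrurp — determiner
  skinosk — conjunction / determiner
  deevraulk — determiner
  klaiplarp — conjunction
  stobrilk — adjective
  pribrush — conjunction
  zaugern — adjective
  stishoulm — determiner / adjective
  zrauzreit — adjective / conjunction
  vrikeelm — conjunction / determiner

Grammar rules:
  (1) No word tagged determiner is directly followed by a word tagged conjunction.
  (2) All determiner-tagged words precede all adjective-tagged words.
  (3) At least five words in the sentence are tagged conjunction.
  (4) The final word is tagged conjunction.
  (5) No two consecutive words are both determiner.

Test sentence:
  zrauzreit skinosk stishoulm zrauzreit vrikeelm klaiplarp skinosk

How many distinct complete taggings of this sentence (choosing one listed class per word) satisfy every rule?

5

Candidates per position — 1:zrauzreit {adjective,conjunction}; 2:skinosk {conjunction,determiner}; 3:stishoulm {determiner,adjective}; 4:zrauzreit {adjective,conjunction}; 5:vrikeelm {conjunction,determiner}; 6:klaiplarp {conjunction}; 7:skinosk {conjunction,determiner}.
There are 64 candidate sequences in total.
The sequences that satisfy every rule: adjective conjunction adjective conjunction conjunction conjunction conjunction; conjunction conjunction determiner adjective conjunction conjunction conjunction; conjunction conjunction adjective adjective conjunction conjunction conjunction; conjunction conjunction adjective conjunction conjunction conjunction conjunction; conjunction determiner adjective conjunction conjunction conjunction conjunction.
Count = 5.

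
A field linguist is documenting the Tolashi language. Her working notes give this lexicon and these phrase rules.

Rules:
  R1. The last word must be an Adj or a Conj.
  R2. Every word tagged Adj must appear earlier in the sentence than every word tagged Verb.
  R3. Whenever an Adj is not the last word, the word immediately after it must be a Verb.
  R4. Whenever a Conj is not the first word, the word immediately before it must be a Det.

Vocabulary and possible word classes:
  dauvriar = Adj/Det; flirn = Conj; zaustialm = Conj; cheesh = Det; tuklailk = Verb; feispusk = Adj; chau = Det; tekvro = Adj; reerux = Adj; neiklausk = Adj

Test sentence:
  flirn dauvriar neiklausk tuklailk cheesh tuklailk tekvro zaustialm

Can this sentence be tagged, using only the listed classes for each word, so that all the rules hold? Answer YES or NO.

Candidates per position — 1:flirn {Conj}; 2:dauvriar {Adj,Det}; 3:neiklausk {Adj}; 4:tuklailk {Verb}; 5:cheesh {Det}; 6:tuklailk {Verb}; 7:tekvro {Adj}; 8:zaustialm {Conj}.
Rule 2 cannot be satisfied by any choice of tags from the lexicon.
So there is no consistent tagging.

NO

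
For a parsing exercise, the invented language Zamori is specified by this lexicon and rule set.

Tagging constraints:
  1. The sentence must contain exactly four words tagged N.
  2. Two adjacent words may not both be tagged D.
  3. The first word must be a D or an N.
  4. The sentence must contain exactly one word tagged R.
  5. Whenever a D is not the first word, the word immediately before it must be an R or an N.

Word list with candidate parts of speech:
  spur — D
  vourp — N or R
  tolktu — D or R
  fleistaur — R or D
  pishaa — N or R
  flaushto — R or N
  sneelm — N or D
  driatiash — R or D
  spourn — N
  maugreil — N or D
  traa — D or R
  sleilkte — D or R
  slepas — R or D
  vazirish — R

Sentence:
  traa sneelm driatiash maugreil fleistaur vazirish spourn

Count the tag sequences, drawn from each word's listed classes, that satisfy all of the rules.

Candidates per position — 1:traa {D,R}; 2:sneelm {N,D}; 3:driatiash {R,D}; 4:maugreil {N,D}; 5:fleistaur {R,D}; 6:vazirish {R}; 7:spourn {N}.
There are 32 candidate sequences in total.
Rule 1 cannot be satisfied by any choice of tags from the lexicon.
So there is no consistent tagging.
Count = 0.

0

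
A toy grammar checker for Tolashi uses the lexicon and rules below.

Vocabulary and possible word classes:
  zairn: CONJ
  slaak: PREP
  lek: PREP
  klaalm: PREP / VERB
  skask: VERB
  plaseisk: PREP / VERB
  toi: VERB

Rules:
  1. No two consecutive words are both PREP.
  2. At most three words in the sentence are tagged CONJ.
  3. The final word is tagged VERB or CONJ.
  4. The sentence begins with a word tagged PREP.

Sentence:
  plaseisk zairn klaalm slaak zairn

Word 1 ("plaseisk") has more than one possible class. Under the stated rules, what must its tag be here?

Candidates per position — 1:plaseisk {PREP,VERB}; 2:zairn {CONJ}; 3:klaalm {PREP,VERB}; 4:slaak {PREP}; 5:zairn {CONJ}.
Word 1 cannot be VERB — rule 4 would then fail for every completion. It is PREP.
Word 3 cannot be PREP — rule 1 would then fail for every completion. It is VERB.
The unique satisfying tagging is: PREP CONJ VERB PREP CONJ.
Check: rule 1 ok; rule 2 ok; rule 3 ok; rule 4 ok.

PREP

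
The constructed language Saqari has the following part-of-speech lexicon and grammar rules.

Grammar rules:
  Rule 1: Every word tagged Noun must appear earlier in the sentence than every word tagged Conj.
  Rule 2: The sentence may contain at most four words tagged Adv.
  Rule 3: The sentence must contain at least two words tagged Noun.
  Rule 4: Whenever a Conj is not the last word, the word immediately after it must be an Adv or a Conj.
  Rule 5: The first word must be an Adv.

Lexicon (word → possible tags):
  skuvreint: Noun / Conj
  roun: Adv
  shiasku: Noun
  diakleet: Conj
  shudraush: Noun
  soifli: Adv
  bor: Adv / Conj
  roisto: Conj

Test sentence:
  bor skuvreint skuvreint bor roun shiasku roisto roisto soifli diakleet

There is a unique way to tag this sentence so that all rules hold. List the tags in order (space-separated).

Adv Noun Noun Adv Adv Noun Conj Conj Adv Conj

Candidates per position — 1:bor {Adv,Conj}; 2:skuvreint {Noun,Conj}; 3:skuvreint {Noun,Conj}; 4:bor {Adv,Conj}; 5:roun {Adv}; 6:shiasku {Noun}; 7:roisto {Conj}; 8:roisto {Conj}; 9:soifli {Adv}; 10:diakleet {Conj}.
At position 1, choosing Conj makes rule 1 impossible to satisfy; hence Adv.
At position 2, choosing Conj makes rule 1 impossible to satisfy; hence Noun.
At position 3, choosing Conj makes rule 1 impossible to satisfy; hence Noun.
At position 4, choosing Conj makes rule 1 impossible to satisfy; hence Adv.
So the tagging must be: Adv Noun Noun Adv Adv Noun Conj Conj Adv Conj.
Checking: rule 1 holds; rule 2 holds; rule 3 holds; rule 4 holds; rule 5 holds.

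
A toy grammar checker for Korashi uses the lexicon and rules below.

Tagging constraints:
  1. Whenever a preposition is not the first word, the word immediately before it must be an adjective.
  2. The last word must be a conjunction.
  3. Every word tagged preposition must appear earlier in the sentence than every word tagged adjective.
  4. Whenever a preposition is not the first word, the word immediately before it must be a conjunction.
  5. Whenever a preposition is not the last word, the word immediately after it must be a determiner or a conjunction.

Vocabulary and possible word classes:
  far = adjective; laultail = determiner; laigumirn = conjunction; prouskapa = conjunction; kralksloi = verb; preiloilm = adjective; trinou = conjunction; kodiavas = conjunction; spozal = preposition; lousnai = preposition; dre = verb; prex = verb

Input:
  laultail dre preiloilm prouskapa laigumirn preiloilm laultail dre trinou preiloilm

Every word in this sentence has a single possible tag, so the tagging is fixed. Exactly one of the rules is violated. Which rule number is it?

2

Fixed tagging: determiner verb adjective conjunction conjunction adjective determiner verb conjunction adjective.
Checking each rule: R1 pass, R2 fail, R3 pass, R4 pass, R5 pass.
Only rule 2 fails.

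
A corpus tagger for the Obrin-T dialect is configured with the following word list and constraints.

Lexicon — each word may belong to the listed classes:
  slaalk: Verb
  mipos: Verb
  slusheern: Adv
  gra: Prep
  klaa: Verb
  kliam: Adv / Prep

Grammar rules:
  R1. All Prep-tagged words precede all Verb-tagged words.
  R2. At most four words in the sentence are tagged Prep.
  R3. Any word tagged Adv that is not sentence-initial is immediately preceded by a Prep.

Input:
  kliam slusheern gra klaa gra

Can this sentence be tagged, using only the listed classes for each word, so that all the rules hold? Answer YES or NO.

Candidates per position — 1:kliam {Adv,Prep}; 2:slusheern {Adv}; 3:gra {Prep}; 4:klaa {Verb}; 5:gra {Prep}.
Rule 1 cannot be satisfied by any choice of tags from the lexicon.
So there is no consistent tagging.

NO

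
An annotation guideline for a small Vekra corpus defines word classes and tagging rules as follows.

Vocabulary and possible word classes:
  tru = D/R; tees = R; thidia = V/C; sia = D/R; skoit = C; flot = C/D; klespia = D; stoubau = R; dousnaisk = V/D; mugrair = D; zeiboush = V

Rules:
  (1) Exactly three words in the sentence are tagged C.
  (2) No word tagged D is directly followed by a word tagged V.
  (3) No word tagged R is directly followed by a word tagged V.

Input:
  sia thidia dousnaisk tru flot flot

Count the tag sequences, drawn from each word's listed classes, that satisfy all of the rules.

Candidates per position — 1:sia {D,R}; 2:thidia {V,C}; 3:dousnaisk {V,D}; 4:tru {D,R}; 5:flot {C,D}; 6:flot {C,D}.
There are 64 candidate sequences in total.
Checking each against the rules leaves 8 sequences.
Count = 8.

8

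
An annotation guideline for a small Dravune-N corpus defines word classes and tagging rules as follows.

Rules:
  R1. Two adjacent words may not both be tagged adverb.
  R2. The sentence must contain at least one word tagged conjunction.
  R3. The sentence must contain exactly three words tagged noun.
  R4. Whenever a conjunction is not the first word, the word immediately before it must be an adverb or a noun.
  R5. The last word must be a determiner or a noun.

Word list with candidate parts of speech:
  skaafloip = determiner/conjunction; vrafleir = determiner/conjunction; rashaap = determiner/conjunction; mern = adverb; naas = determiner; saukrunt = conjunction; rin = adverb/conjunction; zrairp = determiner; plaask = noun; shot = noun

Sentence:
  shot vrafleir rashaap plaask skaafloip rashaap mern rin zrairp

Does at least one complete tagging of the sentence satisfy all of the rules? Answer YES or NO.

NO

Candidates per position — 1:shot {noun}; 2:vrafleir {determiner,conjunction}; 3:rashaap {determiner,conjunction}; 4:plaask {noun}; 5:skaafloip {determiner,conjunction}; 6:rashaap {determiner,conjunction}; 7:mern {adverb}; 8:rin {adverb,conjunction}; 9:zrairp {determiner}.
Rule 3 cannot be satisfied by any choice of tags from the lexicon.
So there is no consistent tagging.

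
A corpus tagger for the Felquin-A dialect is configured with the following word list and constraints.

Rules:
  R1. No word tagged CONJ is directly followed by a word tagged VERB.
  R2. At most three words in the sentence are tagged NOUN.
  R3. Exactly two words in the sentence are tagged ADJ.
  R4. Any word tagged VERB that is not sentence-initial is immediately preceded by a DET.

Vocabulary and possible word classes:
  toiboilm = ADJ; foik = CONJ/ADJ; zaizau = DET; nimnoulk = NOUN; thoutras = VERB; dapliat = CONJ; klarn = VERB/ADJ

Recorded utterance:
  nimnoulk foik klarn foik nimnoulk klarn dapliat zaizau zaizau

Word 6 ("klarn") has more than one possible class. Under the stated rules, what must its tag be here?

Candidates per position — 1:nimnoulk {NOUN}; 2:foik {CONJ,ADJ}; 3:klarn {VERB,ADJ}; 4:foik {CONJ,ADJ}; 5:nimnoulk {NOUN}; 6:klarn {VERB,ADJ}; 7:dapliat {CONJ}; 8:zaizau {DET}; 9:zaizau {DET}.
At position 3, choosing VERB makes rule 4 impossible to satisfy; hence ADJ.
At position 6, choosing VERB makes rule 4 impossible to satisfy; hence ADJ.
At position 2, choosing ADJ makes rule 3 impossible to satisfy; hence CONJ.
At position 4, choosing ADJ makes rule 3 impossible to satisfy; hence CONJ.
The unique satisfying tagging is: NOUN CONJ ADJ CONJ NOUN ADJ CONJ DET DET.
Verifying each rule — rule 1 ✓; rule 2 ✓; rule 3 ✓; rule 4 ✓.

ADJ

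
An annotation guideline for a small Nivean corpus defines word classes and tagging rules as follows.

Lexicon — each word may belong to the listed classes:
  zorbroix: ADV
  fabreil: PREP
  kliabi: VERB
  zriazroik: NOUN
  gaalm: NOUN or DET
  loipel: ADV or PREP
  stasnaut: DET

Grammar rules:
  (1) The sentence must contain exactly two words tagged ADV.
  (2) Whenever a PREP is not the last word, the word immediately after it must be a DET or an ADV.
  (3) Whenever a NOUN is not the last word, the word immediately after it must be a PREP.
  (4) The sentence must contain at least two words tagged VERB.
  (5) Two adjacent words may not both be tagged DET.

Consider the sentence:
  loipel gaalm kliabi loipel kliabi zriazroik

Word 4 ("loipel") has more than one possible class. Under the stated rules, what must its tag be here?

Candidates per position — 1:loipel {ADV,PREP}; 2:gaalm {NOUN,DET}; 3:kliabi {VERB}; 4:loipel {ADV,PREP}; 5:kliabi {VERB}; 6:zriazroik {NOUN}.
At position 1, choosing PREP makes rule 1 impossible to satisfy; hence ADV.
At position 2, choosing NOUN makes rule 3 impossible to satisfy; hence DET.
At position 4, choosing PREP makes rule 1 impossible to satisfy; hence ADV.
So the tagging must be: ADV DET VERB ADV VERB NOUN.
Verifying each rule — rule 1 ✓; rule 2 ✓; rule 3 ✓; rule 4 ✓; rule 5 ✓.

ADV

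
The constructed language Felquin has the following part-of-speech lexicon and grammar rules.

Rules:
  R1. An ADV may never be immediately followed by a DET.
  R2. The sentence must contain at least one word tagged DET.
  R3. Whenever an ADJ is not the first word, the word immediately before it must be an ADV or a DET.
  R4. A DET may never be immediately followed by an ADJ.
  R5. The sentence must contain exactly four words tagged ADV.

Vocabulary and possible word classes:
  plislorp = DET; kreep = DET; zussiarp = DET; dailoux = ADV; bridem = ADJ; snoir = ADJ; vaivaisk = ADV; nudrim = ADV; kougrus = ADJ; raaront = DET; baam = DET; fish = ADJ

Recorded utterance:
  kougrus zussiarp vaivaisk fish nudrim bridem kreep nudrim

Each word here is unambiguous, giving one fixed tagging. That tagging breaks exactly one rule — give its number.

5

Fixed tagging: ADJ DET ADV ADJ ADV ADJ DET ADV.
Rule check: R1 ✓, R2 ✓, R3 ✓, R4 ✓, R5 ✗.
Only rule 5 fails.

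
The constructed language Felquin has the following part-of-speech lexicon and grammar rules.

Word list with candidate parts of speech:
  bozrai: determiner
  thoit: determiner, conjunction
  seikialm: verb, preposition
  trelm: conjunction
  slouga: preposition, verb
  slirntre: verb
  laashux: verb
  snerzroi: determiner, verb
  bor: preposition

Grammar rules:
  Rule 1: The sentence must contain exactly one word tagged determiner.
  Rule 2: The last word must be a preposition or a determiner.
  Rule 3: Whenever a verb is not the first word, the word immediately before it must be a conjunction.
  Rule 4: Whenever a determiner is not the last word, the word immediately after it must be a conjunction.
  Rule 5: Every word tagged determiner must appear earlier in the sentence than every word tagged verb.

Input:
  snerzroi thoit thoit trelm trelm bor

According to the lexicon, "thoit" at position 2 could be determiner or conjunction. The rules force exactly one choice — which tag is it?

conjunction

Candidates per position — 1:snerzroi {determiner,verb}; 2:thoit {determiner,conjunction}; 3:thoit {determiner,conjunction}; 4:trelm {conjunction}; 5:trelm {conjunction}; 6:bor {preposition}.
Position 2: the remaining choice is settled jointly with positions 1, 3 — only conjunction at position 2 is part of a tagging that satisfies every rule.
That leaves exactly one tagging: determiner conjunction conjunction conjunction conjunction preposition.
Checking: rule 1 ok; rule 2 ok; rule 3 ok; rule 4 ok; rule 5 ok.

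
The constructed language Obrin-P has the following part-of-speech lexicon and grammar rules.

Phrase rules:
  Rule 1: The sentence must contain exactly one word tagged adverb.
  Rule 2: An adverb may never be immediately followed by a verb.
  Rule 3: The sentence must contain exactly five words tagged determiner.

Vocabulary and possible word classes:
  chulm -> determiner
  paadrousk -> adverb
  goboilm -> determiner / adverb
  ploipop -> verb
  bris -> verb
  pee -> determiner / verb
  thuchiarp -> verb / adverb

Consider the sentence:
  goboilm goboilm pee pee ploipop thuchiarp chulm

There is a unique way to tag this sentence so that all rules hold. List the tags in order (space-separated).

Candidates per position — 1:goboilm {determiner,adverb}; 2:goboilm {determiner,adverb}; 3:pee {determiner,verb}; 4:pee {determiner,verb}; 5:ploipop {verb}; 6:thuchiarp {verb,adverb}; 7:chulm {determiner}.
If word 1 were adverb, no tagging could satisfy rule 3; so word 1 is determiner.
If word 2 were adverb, no tagging could satisfy rule 3; so word 2 is determiner.
If word 3 were verb, no tagging could satisfy rule 3; so word 3 is determiner.
If word 4 were verb, no tagging could satisfy rule 3; so word 4 is determiner.
If word 6 were verb, no tagging could satisfy rule 1; so word 6 is adverb.
The only consistent sequence is: determiner determiner determiner determiner verb adverb determiner.
Checking: rule 1 ✓; rule 2 ✓; rule 3 ✓.

determiner determiner determiner determiner verb adverb determiner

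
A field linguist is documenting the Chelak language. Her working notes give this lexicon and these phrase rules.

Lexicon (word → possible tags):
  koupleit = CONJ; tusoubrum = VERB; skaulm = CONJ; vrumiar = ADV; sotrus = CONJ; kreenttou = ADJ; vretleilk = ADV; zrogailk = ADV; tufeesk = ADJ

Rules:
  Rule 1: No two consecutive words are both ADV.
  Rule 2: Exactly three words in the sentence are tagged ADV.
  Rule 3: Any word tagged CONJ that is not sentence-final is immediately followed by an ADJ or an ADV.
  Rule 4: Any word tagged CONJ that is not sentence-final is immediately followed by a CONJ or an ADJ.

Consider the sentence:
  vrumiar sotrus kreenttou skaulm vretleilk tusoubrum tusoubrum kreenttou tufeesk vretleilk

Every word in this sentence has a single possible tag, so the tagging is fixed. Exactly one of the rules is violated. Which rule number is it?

4

Fixed tagging: ADV CONJ ADJ CONJ ADV VERB VERB ADJ ADJ ADV.
Applying the rules: R1 ok, R2 ok, R3 ok, R4 fails.
Only rule 4 fails.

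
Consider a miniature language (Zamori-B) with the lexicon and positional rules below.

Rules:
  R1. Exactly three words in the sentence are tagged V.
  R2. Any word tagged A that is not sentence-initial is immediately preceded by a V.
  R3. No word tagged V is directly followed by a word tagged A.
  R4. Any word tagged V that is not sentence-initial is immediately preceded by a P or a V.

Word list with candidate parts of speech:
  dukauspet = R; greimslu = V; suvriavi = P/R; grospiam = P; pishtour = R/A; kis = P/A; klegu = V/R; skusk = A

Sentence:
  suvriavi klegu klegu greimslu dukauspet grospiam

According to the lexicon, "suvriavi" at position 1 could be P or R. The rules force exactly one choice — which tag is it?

P

Candidates per position — 1:suvriavi {P,R}; 2:klegu {V,R}; 3:klegu {V,R}; 4:greimslu {V}; 5:dukauspet {R}; 6:grospiam {P}.
At position 1, choosing R makes rule 4 impossible to satisfy; hence P.
At position 2, choosing R makes rule 1 impossible to satisfy; hence V.
At position 3, choosing R makes rule 1 impossible to satisfy; hence V.
So the tagging must be: P V V V R P.
Rule-by-rule: rule 1 holds; rule 2 holds; rule 3 holds; rule 4 holds.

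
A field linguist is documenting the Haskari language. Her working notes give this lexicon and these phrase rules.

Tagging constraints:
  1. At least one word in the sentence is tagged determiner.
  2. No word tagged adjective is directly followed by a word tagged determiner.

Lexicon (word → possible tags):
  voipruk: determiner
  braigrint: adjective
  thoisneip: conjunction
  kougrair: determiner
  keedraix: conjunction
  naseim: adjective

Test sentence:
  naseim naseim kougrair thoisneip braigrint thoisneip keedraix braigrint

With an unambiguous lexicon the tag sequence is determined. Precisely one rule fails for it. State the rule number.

Fixed tagging: adjective adjective determiner conjunction adjective conjunction conjunction adjective.
Applying the rules: R1 ok, R2 fails.
Only rule 2 fails.

2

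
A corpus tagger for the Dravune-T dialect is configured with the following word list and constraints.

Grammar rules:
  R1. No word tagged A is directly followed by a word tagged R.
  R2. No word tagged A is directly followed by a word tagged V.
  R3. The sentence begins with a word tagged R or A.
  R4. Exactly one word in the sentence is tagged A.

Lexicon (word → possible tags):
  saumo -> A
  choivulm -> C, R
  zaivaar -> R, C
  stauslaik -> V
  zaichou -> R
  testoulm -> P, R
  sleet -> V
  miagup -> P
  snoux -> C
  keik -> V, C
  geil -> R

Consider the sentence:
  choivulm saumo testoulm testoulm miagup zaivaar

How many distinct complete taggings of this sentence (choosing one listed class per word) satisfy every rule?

Candidates per position — 1:choivulm {C,R}; 2:saumo {A}; 3:testoulm {P,R}; 4:testoulm {P,R}; 5:miagup {P}; 6:zaivaar {R,C}.
There are 16 candidate sequences in total.
The sequences that satisfy every rule: R A P P P R; R A P P P C; R A P R P R; R A P R P C.
Count = 4.

4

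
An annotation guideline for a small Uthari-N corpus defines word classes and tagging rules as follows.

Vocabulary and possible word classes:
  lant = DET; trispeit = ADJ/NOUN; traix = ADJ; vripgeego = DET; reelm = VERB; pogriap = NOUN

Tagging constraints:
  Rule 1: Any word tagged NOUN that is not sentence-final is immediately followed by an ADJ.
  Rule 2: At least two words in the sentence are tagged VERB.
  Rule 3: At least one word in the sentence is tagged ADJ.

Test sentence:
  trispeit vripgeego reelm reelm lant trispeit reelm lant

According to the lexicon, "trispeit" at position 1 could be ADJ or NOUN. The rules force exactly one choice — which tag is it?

Candidates per position — 1:trispeit {ADJ,NOUN}; 2:vripgeego {DET}; 3:reelm {VERB}; 4:reelm {VERB}; 5:lant {DET}; 6:trispeit {ADJ,NOUN}; 7:reelm {VERB}; 8:lant {DET}.
Position 1: tagging it NOUN would leave rule 1 unsatisfiable, so it must be ADJ.
Position 6: tagging it NOUN would leave rule 1 unsatisfiable, so it must be ADJ.
The only consistent sequence is: ADJ DET VERB VERB DET ADJ VERB DET.
Verifying each rule — rule 1 ✓; rule 2 ✓; rule 3 ✓.

ADJ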